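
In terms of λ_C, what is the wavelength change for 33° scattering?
0.1613 λ_C

The Compton shift formula is:
Δλ = λ_C(1 - cos θ)

Dividing both sides by λ_C:
Δλ/λ_C = 1 - cos θ

For θ = 33°:
Δλ/λ_C = 1 - cos(33°)
Δλ/λ_C = 1 - 0.8387
Δλ/λ_C = 0.1613

This means the shift is 0.1613 × λ_C = 0.3914 pm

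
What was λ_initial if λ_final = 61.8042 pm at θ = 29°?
61.5000 pm

From λ' = λ + Δλ, we have λ = λ' - Δλ

First calculate the Compton shift:
Δλ = λ_C(1 - cos θ)
Δλ = 2.4263 × (1 - cos(29°))
Δλ = 2.4263 × 0.1254
Δλ = 0.3042 pm

Initial wavelength:
λ = λ' - Δλ
λ = 61.8042 - 0.3042
λ = 61.5000 pm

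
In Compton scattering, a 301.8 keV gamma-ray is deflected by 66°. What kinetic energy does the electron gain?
78.3083 keV

By energy conservation: K_e = E_initial - E_final

First find the scattered photon energy:
Initial wavelength: λ = hc/E = 4.1082 pm
Compton shift: Δλ = λ_C(1 - cos(66°)) = 1.4394 pm
Final wavelength: λ' = 4.1082 + 1.4394 = 5.5476 pm
Final photon energy: E' = hc/λ' = 223.4917 keV

Electron kinetic energy:
K_e = E - E' = 301.8000 - 223.4917 = 78.3083 keV

(Intermediate values are shown rounded; full precision is carried through to the final answer.)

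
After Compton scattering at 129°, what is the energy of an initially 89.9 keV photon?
69.8716 keV

First convert energy to wavelength:
λ = hc/E, with hc ≈ 1239.842 keV·pm (i.e. 1239.842 eV·nm)

For E = 89.9 keV = 89900 eV:
λ = 1239.842 keV·pm / 89.9 keV
λ = 13.7913 pm

Calculate the Compton shift:
Δλ = λ_C(1 - cos(129°)) = 2.4263 × 1.6293
Δλ = 3.9532 pm

Final wavelength:
λ' = 13.7913 + 3.9532 = 17.7446 pm

Final energy:
E' = hc/λ' = 1239.842 / 17.7446 = 69.8716 keV

(Intermediate values are shown rounded; full precision is carried through to the final answer.)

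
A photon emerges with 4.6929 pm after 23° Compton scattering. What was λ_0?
4.5000 pm

From λ' = λ + Δλ, we have λ = λ' - Δλ

First calculate the Compton shift:
Δλ = λ_C(1 - cos θ)
Δλ = 2.4263 × (1 - cos(23°))
Δλ = 2.4263 × 0.0795
Δλ = 0.1929 pm

Initial wavelength:
λ = λ' - Δλ
λ = 4.6929 - 0.1929
λ = 4.5000 pm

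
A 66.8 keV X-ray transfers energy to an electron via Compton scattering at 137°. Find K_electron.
12.3285 keV

By energy conservation: K_e = E_initial - E_final

First find the scattered photon energy:
Initial wavelength: λ = hc/E = 18.5605 pm
Compton shift: Δλ = λ_C(1 - cos(137°)) = 4.2008 pm
Final wavelength: λ' = 18.5605 + 4.2008 = 22.7613 pm
Final photon energy: E' = hc/λ' = 54.4715 keV

Electron kinetic energy:
K_e = E - E' = 66.8000 - 54.4715 = 12.3285 keV

(Intermediate values are shown rounded; full precision is carried through to the final answer.)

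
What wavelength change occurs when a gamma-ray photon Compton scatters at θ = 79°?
1.9633 pm

Using the Compton scattering formula:
Δλ = λ_C(1 - cos θ)

where λ_C = h/(m_e·c) ≈ 2.4263 pm is the Compton wavelength of an electron.

For θ = 79°:
cos(79°) = 0.1908
1 - cos(79°) = 0.8092

Δλ = 2.4263 × 0.8092
Δλ = 1.9633 pm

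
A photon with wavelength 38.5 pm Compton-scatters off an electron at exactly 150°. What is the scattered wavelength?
43.0276 pm

Using the Compton formula: λ' = λ + λ_C(1 − cos θ)

For θ = 150°, cos θ = -√3/2 (exact) ≈ -0.8660, so:
1 − cos 150° = 1 − (-√3/2) ≈ 1.8660

Δλ = λ_C × 1.8660 = 2.4263 × 1.8660 = 4.5276 pm

λ' = 38.5 + 4.5276 = 43.0276 pm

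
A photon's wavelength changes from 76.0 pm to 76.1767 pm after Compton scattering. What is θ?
22.00°

First find the wavelength shift:
Δλ = λ' - λ = 76.1767 - 76.0 = 0.1767 pm

Using Δλ = λ_C(1 - cos θ), with λ_C = h/(m_e·c) ≈ 2.42631024 pm:
cos θ = 1 - Δλ/λ_C
cos θ = 1 - 0.1767/2.42631024
cos θ = 0.927173

θ = arccos(0.927173)
θ = 22.00°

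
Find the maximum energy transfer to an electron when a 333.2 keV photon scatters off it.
188.5890 keV

Maximum energy transfer occurs at θ = 180° (backscattering).

Initial photon: E₀ = 333.2 keV → λ₀ = 3.7210 pm

Maximum Compton shift (at 180°):
Δλ_max = 2λ_C = 2 × 2.4263 = 4.8526 pm

Final wavelength:
λ' = 3.7210 + 4.8526 = 8.5736 pm

Minimum photon energy (maximum energy to electron):
E'_min = hc/λ' = 144.6110 keV

Maximum electron kinetic energy:
K_max = E₀ - E'_min = 333.2000 - 144.6110 = 188.5890 keV

(Intermediate values are shown rounded; full precision is carried through to the final answer.)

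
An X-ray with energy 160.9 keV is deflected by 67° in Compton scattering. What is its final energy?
135.0010 keV

First convert energy to wavelength:
λ = hc/E, with hc ≈ 1239.842 keV·pm (i.e. 1239.842 eV·nm)

For E = 160.9 keV = 160900 eV:
λ = 1239.842 keV·pm / 160.9 keV
λ = 7.7057 pm

Calculate the Compton shift:
Δλ = λ_C(1 - cos(67°)) = 2.4263 × 0.6093
Δλ = 1.4783 pm

Final wavelength:
λ' = 7.7057 + 1.4783 = 9.1839 pm

Final energy:
E' = hc/λ' = 1239.842 / 9.1839 = 135.0010 keV

(Intermediate values are shown rounded; full precision is carried through to the final answer.)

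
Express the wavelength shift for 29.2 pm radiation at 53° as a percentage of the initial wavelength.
3.3086%

Calculate the Compton shift:
Δλ = λ_C(1 - cos(53°))
Δλ = 2.4263 × (1 - cos(53°))
Δλ = 2.4263 × 0.3982
Δλ = 0.9661 pm

Percentage change:
(Δλ/λ₀) × 100 = (0.9661/29.2) × 100
= 3.3086%

(Intermediate values are shown rounded; full precision is carried through to the final answer.)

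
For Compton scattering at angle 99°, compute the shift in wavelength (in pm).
2.8059 pm

Using the Compton scattering formula:
Δλ = λ_C(1 - cos θ)

where λ_C = h/(m_e·c) ≈ 2.4263 pm is the Compton wavelength of an electron.

For θ = 99°:
cos(99°) = -0.1564
1 - cos(99°) = 1.1564

Δλ = 2.4263 × 1.1564
Δλ = 2.8059 pm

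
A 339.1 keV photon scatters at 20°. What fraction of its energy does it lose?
0.0385 (or 3.85%)

Calculate initial and final photon energies:

Initial: E₀ = 339.1 keV → λ₀ = 3.6563 pm
Compton shift: Δλ = 0.1463 pm
Final wavelength: λ' = 3.8026 pm
Final energy: E' = 326.0514 keV

Fractional energy loss:
(E₀ - E')/E₀ = (339.1000 - 326.0514)/339.1000
= 13.0486/339.1000
= 0.0385
= 3.85%

(Intermediate values are shown rounded; full precision is carried through to the final answer.)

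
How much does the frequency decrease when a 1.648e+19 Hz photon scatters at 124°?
2.837e+18 Hz (decrease)

Convert frequency to wavelength (c = 299792458 m/s):
λ₀ = c/f₀ = 299792458/1.648e+19 = 1.8191290e-11 m = 18.1913 pm

Calculate Compton shift:
Δλ = λ_C(1 - cos(124°)) = 3.7831 pm

Final wavelength:
λ' = λ₀ + Δλ = 18.1913 + 3.7831 = 21.9744 pm

Final frequency:
f' = c/λ' = 299792458/2.1974376e-11 = 1.3642820e+19 Hz

Frequency shift (decrease):
Δf = f₀ - f' = 1.648e+19 - 1.3642820e+19 = 2.837e+18 Hz

(Intermediate values are shown rounded; full precision is carried through to the final answer.)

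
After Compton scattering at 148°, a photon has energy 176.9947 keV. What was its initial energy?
491.8000 keV

Convert final energy to wavelength (hc ≈ 1239.842 keV·pm):
λ' = hc/E' = 1239.842 / 176.9947 = 7.0050 pm

Calculate the Compton shift:
Δλ = λ_C(1 - cos(148°))
Δλ = 2.4263 × (1 - cos(148°))
Δλ = 4.4839 pm

Initial wavelength:
λ = λ' - Δλ = 7.0050 - 4.4839 = 2.5210 pm

Initial energy:
E = hc/λ = 1239.842 / 2.5210 = 491.8000 keV

(Intermediate values are shown rounded; full precision is carried through to the final answer.)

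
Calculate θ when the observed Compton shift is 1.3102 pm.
62.61°

From the Compton formula Δλ = λ_C(1 - cos θ), we can solve for θ:

cos θ = 1 - Δλ/λ_C

Given:
- Δλ = 1.3102 pm
- λ_C = h/(m_e·c) ≈ 2.42631024 pm

cos θ = 1 - 1.3102/2.42631024
cos θ = 1 - 0.539997
cos θ = 0.460003

θ = arccos(0.460003)
θ = 62.61°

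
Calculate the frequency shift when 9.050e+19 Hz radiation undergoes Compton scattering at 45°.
1.599e+19 Hz (decrease)

Convert frequency to wavelength (c = 299792458 m/s):
λ₀ = c/f₀ = 299792458/9.050e+19 = 3.3126238e-12 m = 3.3126 pm

Calculate Compton shift:
Δλ = λ_C(1 - cos(45°)) = 0.7106 pm

Final wavelength:
λ' = λ₀ + Δλ = 3.3126 + 0.7106 = 4.0233 pm

Final frequency:
f' = c/λ' = 299792458/4.0232737e-12 = 7.4514558e+19 Hz

Frequency shift (decrease):
Δf = f₀ - f' = 9.050e+19 - 7.4514558e+19 = 1.599e+19 Hz

(Intermediate values are shown rounded; full precision is carried through to the final answer.)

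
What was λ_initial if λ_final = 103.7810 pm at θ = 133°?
99.7000 pm

From λ' = λ + Δλ, we have λ = λ' - Δλ

First calculate the Compton shift:
Δλ = λ_C(1 - cos θ)
Δλ = 2.4263 × (1 - cos(133°))
Δλ = 2.4263 × 1.6820
Δλ = 4.0810 pm

Initial wavelength:
λ = λ' - Δλ
λ = 103.7810 - 4.0810
λ = 99.7000 pm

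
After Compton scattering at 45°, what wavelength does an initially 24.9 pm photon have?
25.6106 pm

Using the Compton formula: λ' = λ + λ_C(1 − cos θ)

For θ = 45°, cos θ = √2/2 (exact) ≈ 0.7071, so:
1 − cos 45° = 1 − (√2/2) ≈ 0.2929

Δλ = λ_C × 0.2929 = 2.4263 × 0.2929 = 0.7106 pm

λ' = 24.9 + 0.7106 = 25.6106 pm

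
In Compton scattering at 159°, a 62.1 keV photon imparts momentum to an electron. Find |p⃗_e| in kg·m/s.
5.9067e-23 kg·m/s

The electron is initially at rest, so by conservation of momentum:
p⃗_e = p⃗₀ − p⃗'  (incident photon momentum minus scattered photon momentum)

Photon momentum magnitudes (p = h/λ = E/c):
λ₀ = hc/E₀ = 19.9652 pm → p₀ = h/λ₀ = 3.3188e-23 kg·m/s
Δλ = λ_C(1 − cos 159°) = 4.6915 pm
λ' = 24.6567 pm → p' = h/λ' = 2.6873e-23 kg·m/s

The scattered photon makes angle θ = 159° with the incident direction, so by the law of cosines:
|p⃗_e|² = p₀² + p'² − 2p₀p'cos θ
|p⃗_e|² = (3.3188e-23)² + (2.6873e-23)² − 2·3.3188e-23·2.6873e-23·cos(159°)
|p⃗_e| = 5.9067e-23 kg·m/s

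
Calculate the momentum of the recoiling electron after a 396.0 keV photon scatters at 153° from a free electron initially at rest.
2.9074e-22 kg·m/s

The electron is initially at rest, so by conservation of momentum:
p⃗_e = p⃗₀ − p⃗'  (incident photon momentum minus scattered photon momentum)

Photon momentum magnitudes (p = h/λ = E/c):
λ₀ = hc/E₀ = 3.1309 pm → p₀ = h/λ₀ = 2.1163e-22 kg·m/s
Δλ = λ_C(1 − cos 153°) = 4.5882 pm
λ' = 7.7191 pm → p' = h/λ' = 8.5840e-23 kg·m/s

The scattered photon makes angle θ = 153° with the incident direction, so by the law of cosines:
|p⃗_e|² = p₀² + p'² − 2p₀p'cos θ
|p⃗_e|² = (2.1163e-22)² + (8.5840e-23)² − 2·2.1163e-22·8.5840e-23·cos(153°)
|p⃗_e| = 2.9074e-22 kg·m/s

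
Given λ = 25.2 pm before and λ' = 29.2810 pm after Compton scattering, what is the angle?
133.00°

First find the wavelength shift:
Δλ = λ' - λ = 29.2810 - 25.2 = 4.0810 pm

Using Δλ = λ_C(1 - cos θ), with λ_C = h/(m_e·c) ≈ 2.42631024 pm:
cos θ = 1 - Δλ/λ_C
cos θ = 1 - 4.0810/2.42631024
cos θ = -0.681978

θ = arccos(-0.681978)
θ = 133.00°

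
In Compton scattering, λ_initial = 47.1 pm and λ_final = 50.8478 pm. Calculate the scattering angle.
123.00°

First find the wavelength shift:
Δλ = λ' - λ = 50.8478 - 47.1 = 3.7478 pm

Using Δλ = λ_C(1 - cos θ), with λ_C = h/(m_e·c) ≈ 2.42631024 pm:
cos θ = 1 - Δλ/λ_C
cos θ = 1 - 3.7478/2.42631024
cos θ = -0.544650

θ = arccos(-0.544650)
θ = 123.00°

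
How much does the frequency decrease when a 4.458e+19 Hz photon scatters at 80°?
1.024e+19 Hz (decrease)

Convert frequency to wavelength (c = 299792458 m/s):
λ₀ = c/f₀ = 299792458/4.458e+19 = 6.7248196e-12 m = 6.7248 pm

Calculate Compton shift:
Δλ = λ_C(1 - cos(80°)) = 2.0050 pm

Final wavelength:
λ' = λ₀ + Δλ = 6.7248 + 2.0050 = 8.7298 pm

Final frequency:
f' = c/λ' = 299792458/8.7298055e-12 = 3.4341253e+19 Hz

Frequency shift (decrease):
Δf = f₀ - f' = 4.458e+19 - 3.4341253e+19 = 1.024e+19 Hz

(Intermediate values are shown rounded; full precision is carried through to the final answer.)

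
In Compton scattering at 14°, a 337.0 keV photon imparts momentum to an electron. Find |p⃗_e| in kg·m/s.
4.3612e-23 kg·m/s

The electron is initially at rest, so by conservation of momentum:
p⃗_e = p⃗₀ − p⃗'  (incident photon momentum minus scattered photon momentum)

Photon momentum magnitudes (p = h/λ = E/c):
λ₀ = hc/E₀ = 3.6791 pm → p₀ = h/λ₀ = 1.8010e-22 kg·m/s
Δλ = λ_C(1 − cos 14°) = 0.0721 pm
λ' = 3.7511 pm → p' = h/λ' = 1.7664e-22 kg·m/s

The scattered photon makes angle θ = 14° with the incident direction, so by the law of cosines:
|p⃗_e|² = p₀² + p'² − 2p₀p'cos θ
|p⃗_e|² = (1.8010e-22)² + (1.7664e-22)² − 2·1.8010e-22·1.7664e-22·cos(14°)
|p⃗_e| = 4.3612e-23 kg·m/s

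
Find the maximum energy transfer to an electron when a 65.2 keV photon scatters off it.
13.2555 keV

Maximum energy transfer occurs at θ = 180° (backscattering).

Initial photon: E₀ = 65.2 keV → λ₀ = 19.0160 pm

Maximum Compton shift (at 180°):
Δλ_max = 2λ_C = 2 × 2.4263 = 4.8526 pm

Final wavelength:
λ' = 19.0160 + 4.8526 = 23.8686 pm

Minimum photon energy (maximum energy to electron):
E'_min = hc/λ' = 51.9445 keV

Maximum electron kinetic energy:
K_max = E₀ - E'_min = 65.2000 - 51.9445 = 13.2555 keV

(Intermediate values are shown rounded; full precision is carried through to the final answer.)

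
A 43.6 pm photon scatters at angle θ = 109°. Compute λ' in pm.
46.8162 pm

Using the Compton scattering formula:
λ' = λ + Δλ = λ + λ_C(1 - cos θ)

Given:
- Initial wavelength λ = 43.6 pm
- Scattering angle θ = 109°
- Compton wavelength λ_C ≈ 2.4263 pm

Calculate the shift:
Δλ = 2.4263 × (1 - cos(109°))
Δλ = 2.4263 × 1.3256
Δλ = 3.2162 pm

Final wavelength:
λ' = 43.6 + 3.2162 = 46.8162 pm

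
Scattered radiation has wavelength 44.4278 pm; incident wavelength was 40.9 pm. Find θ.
117.00°

First find the wavelength shift:
Δλ = λ' - λ = 44.4278 - 40.9 = 3.5278 pm

Using Δλ = λ_C(1 - cos θ), with λ_C = h/(m_e·c) ≈ 2.42631024 pm:
cos θ = 1 - Δλ/λ_C
cos θ = 1 - 3.5278/2.42631024
cos θ = -0.453977

θ = arccos(-0.453977)
θ = 117.00°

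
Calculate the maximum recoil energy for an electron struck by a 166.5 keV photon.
65.6926 keV

Maximum energy transfer occurs at θ = 180° (backscattering).

Initial photon: E₀ = 166.5 keV → λ₀ = 7.4465 pm

Maximum Compton shift (at 180°):
Δλ_max = 2λ_C = 2 × 2.4263 = 4.8526 pm

Final wavelength:
λ' = 7.4465 + 4.8526 = 12.2991 pm

Minimum photon energy (maximum energy to electron):
E'_min = hc/λ' = 100.8074 keV

Maximum electron kinetic energy:
K_max = E₀ - E'_min = 166.5000 - 100.8074 = 65.6926 keV

(Intermediate values are shown rounded; full precision is carried through to the final answer.)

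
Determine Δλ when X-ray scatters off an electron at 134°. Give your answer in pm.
4.1118 pm

Using the Compton scattering formula:
Δλ = λ_C(1 - cos θ)

where λ_C = h/(m_e·c) ≈ 2.4263 pm is the Compton wavelength of an electron.

For θ = 134°:
cos(134°) = -0.6947
1 - cos(134°) = 1.6947

Δλ = 2.4263 × 1.6947
Δλ = 4.1118 pm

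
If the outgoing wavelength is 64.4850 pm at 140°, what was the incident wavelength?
60.2000 pm

From λ' = λ + Δλ, we have λ = λ' - Δλ

First calculate the Compton shift:
Δλ = λ_C(1 - cos θ)
Δλ = 2.4263 × (1 - cos(140°))
Δλ = 2.4263 × 1.7660
Δλ = 4.2850 pm

Initial wavelength:
λ = λ' - Δλ
λ = 64.4850 - 4.2850
λ = 60.2000 pm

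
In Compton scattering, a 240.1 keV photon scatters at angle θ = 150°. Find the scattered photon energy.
127.9320 keV

First convert energy to wavelength:
λ = hc/E, with hc ≈ 1239.842 keV·pm (i.e. 1239.842 eV·nm)

For E = 240.1 keV = 240100 eV:
λ = 1239.842 keV·pm / 240.1 keV
λ = 5.1639 pm

Calculate the Compton shift:
Δλ = λ_C(1 - cos(150°)) = 2.4263 × 1.8660
Δλ = 4.5276 pm

Final wavelength:
λ' = 5.1639 + 4.5276 = 9.6914 pm

Final energy:
E' = hc/λ' = 1239.842 / 9.6914 = 127.9320 keV

(Intermediate values are shown rounded; full precision is carried through to the final answer.)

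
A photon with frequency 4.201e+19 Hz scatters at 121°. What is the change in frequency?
1.428e+19 Hz (decrease)

Convert frequency to wavelength (c = 299792458 m/s):
λ₀ = c/f₀ = 299792458/4.201e+19 = 7.1362166e-12 m = 7.1362 pm

Calculate Compton shift:
Δλ = λ_C(1 - cos(121°)) = 3.6760 pm

Final wavelength:
λ' = λ₀ + Δλ = 7.1362 + 3.6760 = 10.8122 pm

Final frequency:
f' = c/λ' = 299792458/1.0812169e-11 = 2.7727319e+19 Hz

Frequency shift (decrease):
Δf = f₀ - f' = 4.201e+19 - 2.7727319e+19 = 1.428e+19 Hz

(Intermediate values are shown rounded; full precision is carried through to the final answer.)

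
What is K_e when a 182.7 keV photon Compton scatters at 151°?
73.3147 keV

By energy conservation: K_e = E_initial - E_final

First find the scattered photon energy:
Initial wavelength: λ = hc/E = 6.7862 pm
Compton shift: Δλ = λ_C(1 - cos(151°)) = 4.5484 pm
Final wavelength: λ' = 6.7862 + 4.5484 = 11.3346 pm
Final photon energy: E' = hc/λ' = 109.3853 keV

Electron kinetic energy:
K_e = E - E' = 182.7000 - 109.3853 = 73.3147 keV

(Intermediate values are shown rounded; full precision is carried through to the final answer.)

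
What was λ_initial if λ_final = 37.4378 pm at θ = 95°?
34.8000 pm

From λ' = λ + Δλ, we have λ = λ' - Δλ

First calculate the Compton shift:
Δλ = λ_C(1 - cos θ)
Δλ = 2.4263 × (1 - cos(95°))
Δλ = 2.4263 × 1.0872
Δλ = 2.6378 pm

Initial wavelength:
λ = λ' - Δλ
λ = 37.4378 - 2.6378
λ = 34.8000 pm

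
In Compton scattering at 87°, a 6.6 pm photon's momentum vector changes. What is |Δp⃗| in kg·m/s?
1.2182e-22 kg·m/s

Photon momentum magnitude is p = h/λ.

Initial momentum:
p₀ = h/λ = 6.6261e-34/6.6000e-12 = 1.0040e-22 kg·m/s

After scattering:
λ' = λ + Δλ = 6.6 + 2.2993 = 8.8993 pm
p' = h/λ' = 6.6261e-34/8.8993e-12 = 7.4456e-23 kg·m/s

Momentum is a vector; the scattered photon's direction makes angle θ = 87° with the incident direction. The magnitude of the vector change Δp⃗ = p⃗₀ − p⃗' is found from the law of cosines:
|Δp⃗|² = p₀² + p'² − 2p₀p'cos θ
|Δp⃗|² = (1.0040e-22)² + (7.4456e-23)² − 2·1.0040e-22·7.4456e-23·cos(87°)
|Δp⃗| = 1.2182e-22 kg·m/s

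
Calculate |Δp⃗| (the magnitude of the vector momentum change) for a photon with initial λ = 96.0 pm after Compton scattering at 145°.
1.2876e-23 kg·m/s

Photon momentum magnitude is p = h/λ.

Initial momentum:
p₀ = h/λ = 6.6261e-34/9.6000e-11 = 6.9022e-24 kg·m/s

After scattering:
λ' = λ + Δλ = 96.0 + 4.4138 = 100.4138 pm
p' = h/λ' = 6.6261e-34/1.0041e-10 = 6.5988e-24 kg·m/s

Momentum is a vector; the scattered photon's direction makes angle θ = 145° with the incident direction. The magnitude of the vector change Δp⃗ = p⃗₀ − p⃗' is found from the law of cosines:
|Δp⃗|² = p₀² + p'² − 2p₀p'cos θ
|Δp⃗|² = (6.9022e-24)² + (6.5988e-24)² − 2·6.9022e-24·6.5988e-24·cos(145°)
|Δp⃗| = 1.2876e-23 kg·m/s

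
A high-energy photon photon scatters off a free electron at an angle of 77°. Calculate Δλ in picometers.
1.8805 pm

Using the Compton scattering formula:
Δλ = λ_C(1 - cos θ)

where λ_C = h/(m_e·c) ≈ 2.4263 pm is the Compton wavelength of an electron.

For θ = 77°:
cos(77°) = 0.2250
1 - cos(77°) = 0.7750

Δλ = 2.4263 × 0.7750
Δλ = 1.8805 pm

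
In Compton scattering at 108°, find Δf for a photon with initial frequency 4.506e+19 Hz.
1.456e+19 Hz (decrease)

Convert frequency to wavelength (c = 299792458 m/s):
λ₀ = c/f₀ = 299792458/4.506e+19 = 6.6531837e-12 m = 6.6532 pm

Calculate Compton shift:
Δλ = λ_C(1 - cos(108°)) = 3.1761 pm

Final wavelength:
λ' = λ₀ + Δλ = 6.6532 + 3.1761 = 9.8293 pm

Final frequency:
f' = c/λ' = 299792458/9.8292650e-12 = 3.0499987e+19 Hz

Frequency shift (decrease):
Δf = f₀ - f' = 4.506e+19 - 3.0499987e+19 = 1.456e+19 Hz

(Intermediate values are shown rounded; full precision is carried through to the final answer.)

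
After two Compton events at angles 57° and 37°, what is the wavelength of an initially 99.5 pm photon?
101.0934 pm

Apply Compton shift twice:

First scattering at θ₁ = 57°:
Δλ₁ = λ_C(1 - cos(57°))
Δλ₁ = 2.4263 × 0.4554
Δλ₁ = 1.1048 pm

After first scattering:
λ₁ = 99.5 + 1.1048 = 100.6048 pm

Second scattering at θ₂ = 37°:
Δλ₂ = λ_C(1 - cos(37°))
Δλ₂ = 2.4263 × 0.2014
Δλ₂ = 0.4886 pm

Final wavelength:
λ₂ = 100.6048 + 0.4886 = 101.0934 pm

Total shift: Δλ_total = 1.1048 + 0.4886 = 1.5934 pm

(Intermediate values are shown rounded; full precision is carried through to the final answer.)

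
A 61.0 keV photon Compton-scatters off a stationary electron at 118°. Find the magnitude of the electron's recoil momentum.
5.1778e-23 kg·m/s

The electron is initially at rest, so by conservation of momentum:
p⃗_e = p⃗₀ − p⃗'  (incident photon momentum minus scattered photon momentum)

Photon momentum magnitudes (p = h/λ = E/c):
λ₀ = hc/E₀ = 20.3253 pm → p₀ = h/λ₀ = 3.2600e-23 kg·m/s
Δλ = λ_C(1 − cos 118°) = 3.5654 pm
λ' = 23.8907 pm → p' = h/λ' = 2.7735e-23 kg·m/s

The scattered photon makes angle θ = 118° with the incident direction, so by the law of cosines:
|p⃗_e|² = p₀² + p'² − 2p₀p'cos θ
|p⃗_e|² = (3.2600e-23)² + (2.7735e-23)² − 2·3.2600e-23·2.7735e-23·cos(118°)
|p⃗_e| = 5.1778e-23 kg·m/s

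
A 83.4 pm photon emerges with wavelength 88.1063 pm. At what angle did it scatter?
160.00°

First find the wavelength shift:
Δλ = λ' - λ = 88.1063 - 83.4 = 4.7063 pm

Using Δλ = λ_C(1 - cos θ), with λ_C = h/(m_e·c) ≈ 2.42631024 pm:
cos θ = 1 - Δλ/λ_C
cos θ = 1 - 4.7063/2.42631024
cos θ = -0.939694

θ = arccos(-0.939694)
θ = 160.00°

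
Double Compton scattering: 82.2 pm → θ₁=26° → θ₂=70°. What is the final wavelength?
84.0420 pm

Apply Compton shift twice:

First scattering at θ₁ = 26°:
Δλ₁ = λ_C(1 - cos(26°))
Δλ₁ = 2.4263 × 0.1012
Δλ₁ = 0.2456 pm

After first scattering:
λ₁ = 82.2 + 0.2456 = 82.4456 pm

Second scattering at θ₂ = 70°:
Δλ₂ = λ_C(1 - cos(70°))
Δλ₂ = 2.4263 × 0.6580
Δλ₂ = 1.5965 pm

Final wavelength:
λ₂ = 82.4456 + 1.5965 = 84.0420 pm

Total shift: Δλ_total = 0.2456 + 1.5965 = 1.8420 pm

(Intermediate values are shown rounded; full precision is carried through to the final answer.)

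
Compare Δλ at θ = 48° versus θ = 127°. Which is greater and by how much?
127° produces the larger shift by a factor of 4.841

Calculate both shifts using Δλ = λ_C(1 - cos θ):

For θ₁ = 48°:
Δλ₁ = 2.4263 × (1 - cos(48°))
Δλ₁ = 2.4263 × 0.3309
Δλ₁ = 0.8028 pm

For θ₂ = 127°:
Δλ₂ = 2.4263 × (1 - cos(127°))
Δλ₂ = 2.4263 × 1.6018
Δλ₂ = 3.8865 pm

The 127° angle produces the larger shift.
Ratio: 3.8865/0.8028 = 4.841

(Intermediate values are shown rounded; full precision is carried through to the final answer.)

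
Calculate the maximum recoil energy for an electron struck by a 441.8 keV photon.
279.9188 keV

Maximum energy transfer occurs at θ = 180° (backscattering).

Initial photon: E₀ = 441.8 keV → λ₀ = 2.8063 pm

Maximum Compton shift (at 180°):
Δλ_max = 2λ_C = 2 × 2.4263 = 4.8526 pm

Final wavelength:
λ' = 2.8063 + 4.8526 = 7.6590 pm

Minimum photon energy (maximum energy to electron):
E'_min = hc/λ' = 161.8812 keV

Maximum electron kinetic energy:
K_max = E₀ - E'_min = 441.8000 - 161.8812 = 279.9188 keV

(Intermediate values are shown rounded; full precision is carried through to the final answer.)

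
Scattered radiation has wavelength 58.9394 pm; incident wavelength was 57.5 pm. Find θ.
66.00°

First find the wavelength shift:
Δλ = λ' - λ = 58.9394 - 57.5 = 1.4394 pm

Using Δλ = λ_C(1 - cos θ), with λ_C = h/(m_e·c) ≈ 2.42631024 pm:
cos θ = 1 - Δλ/λ_C
cos θ = 1 - 1.4394/2.42631024
cos θ = 0.406754

θ = arccos(0.406754)
θ = 66.00°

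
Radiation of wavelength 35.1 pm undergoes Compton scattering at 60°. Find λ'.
36.3132 pm

Using the Compton formula: λ' = λ + λ_C(1 − cos θ)

For θ = 60°, cos θ = 1/2 (exact) = 0.5000, so:
1 − cos 60° = 1 − (1/2) = 0.5000

Δλ = λ_C × 0.5000 = 2.4263 × 0.5000 = 1.2132 pm

λ' = 35.1 + 1.2132 = 36.3132 pm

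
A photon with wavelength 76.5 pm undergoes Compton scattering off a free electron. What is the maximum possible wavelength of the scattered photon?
81.3526 pm (at θ = 180°)

The Compton shift is Δλ = λ_C(1 − cos θ).

Since cos θ ranges from −1 to 1, the factor (1 − cos θ) ranges from 0 to 2; the maximum shift occurs at θ = 180° (backscattering):
Δλ_max = 2λ_C = 2 × 2.4263 pm = 4.8526 pm

Maximum scattered wavelength:
λ'_max = λ₀ + Δλ_max = 76.5 + 4.8526 = 81.3526 pm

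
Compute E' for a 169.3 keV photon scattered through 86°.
129.4144 keV

First convert energy to wavelength:
λ = hc/E, with hc ≈ 1239.842 keV·pm (i.e. 1239.842 eV·nm)

For E = 169.3 keV = 169300 eV:
λ = 1239.842 keV·pm / 169.3 keV
λ = 7.3233 pm

Calculate the Compton shift:
Δλ = λ_C(1 - cos(86°)) = 2.4263 × 0.9302
Δλ = 2.2571 pm

Final wavelength:
λ' = 7.3233 + 2.2571 = 9.5804 pm

Final energy:
E' = hc/λ' = 1239.842 / 9.5804 = 129.4144 keV

(Intermediate values are shown rounded; full precision is carried through to the final answer.)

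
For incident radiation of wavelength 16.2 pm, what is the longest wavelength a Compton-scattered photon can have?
21.0526 pm (at θ = 180°)

The Compton shift is Δλ = λ_C(1 − cos θ).

Since cos θ ranges from −1 to 1, the factor (1 − cos θ) ranges from 0 to 2; the maximum shift occurs at θ = 180° (backscattering):
Δλ_max = 2λ_C = 2 × 2.4263 pm = 4.8526 pm

Maximum scattered wavelength:
λ'_max = λ₀ + Δλ_max = 16.2 + 4.8526 = 21.0526 pm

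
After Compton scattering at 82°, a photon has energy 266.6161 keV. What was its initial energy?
484.0002 keV

Convert final energy to wavelength (hc ≈ 1239.842 keV·pm):
λ' = hc/E' = 1239.842 / 266.6161 = 4.6503 pm

Calculate the Compton shift:
Δλ = λ_C(1 - cos(82°))
Δλ = 2.4263 × (1 - cos(82°))
Δλ = 2.0886 pm

Initial wavelength:
λ = λ' - Δλ = 4.6503 - 2.0886 = 2.5617 pm

Initial energy:
E = hc/λ = 1239.842 / 2.5617 = 484.0002 keV

(Intermediate values are shown rounded; full precision is carried through to the final answer.)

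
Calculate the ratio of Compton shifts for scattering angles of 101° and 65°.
101° produces the larger shift by a factor of 2.062

Calculate both shifts using Δλ = λ_C(1 - cos θ):

For θ₁ = 65°:
Δλ₁ = 2.4263 × (1 - cos(65°))
Δλ₁ = 2.4263 × 0.5774
Δλ₁ = 1.4009 pm

For θ₂ = 101°:
Δλ₂ = 2.4263 × (1 - cos(101°))
Δλ₂ = 2.4263 × 1.1908
Δλ₂ = 2.8893 pm

The 101° angle produces the larger shift.
Ratio: 2.8893/1.4009 = 2.062

(Intermediate values are shown rounded; full precision is carried through to the final answer.)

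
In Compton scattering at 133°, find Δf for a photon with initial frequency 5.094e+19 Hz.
2.086e+19 Hz (decrease)

Convert frequency to wavelength (c = 299792458 m/s):
λ₀ = c/f₀ = 299792458/5.094e+19 = 5.8852073e-12 m = 5.8852 pm

Calculate Compton shift:
Δλ = λ_C(1 - cos(133°)) = 4.0810 pm

Final wavelength:
λ' = λ₀ + Δλ = 5.8852 + 4.0810 = 9.9663 pm

Final frequency:
f' = c/λ' = 299792458/9.9662571e-12 = 3.0080747e+19 Hz

Frequency shift (decrease):
Δf = f₀ - f' = 5.094e+19 - 3.0080747e+19 = 2.086e+19 Hz

(Intermediate values are shown rounded; full precision is carried through to the final answer.)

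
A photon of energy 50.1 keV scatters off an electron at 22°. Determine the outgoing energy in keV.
49.7449 keV

First convert energy to wavelength:
λ = hc/E, with hc ≈ 1239.842 keV·pm (i.e. 1239.842 eV·nm)

For E = 50.1 keV = 50100 eV:
λ = 1239.842 keV·pm / 50.1 keV
λ = 24.7473 pm

Calculate the Compton shift:
Δλ = λ_C(1 - cos(22°)) = 2.4263 × 0.0728
Δλ = 0.1767 pm

Final wavelength:
λ' = 24.7473 + 0.1767 = 24.9240 pm

Final energy:
E' = hc/λ' = 1239.842 / 24.9240 = 49.7449 keV

(Intermediate values are shown rounded; full precision is carried through to the final answer.)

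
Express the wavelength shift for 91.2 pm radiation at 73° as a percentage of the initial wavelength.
1.8826%

Calculate the Compton shift:
Δλ = λ_C(1 - cos(73°))
Δλ = 2.4263 × (1 - cos(73°))
Δλ = 2.4263 × 0.7076
Δλ = 1.7169 pm

Percentage change:
(Δλ/λ₀) × 100 = (1.7169/91.2) × 100
= 1.8826%

(Intermediate values are shown rounded; full precision is carried through to the final answer.)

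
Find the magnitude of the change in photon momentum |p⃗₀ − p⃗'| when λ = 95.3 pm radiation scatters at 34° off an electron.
4.0569e-24 kg·m/s

Photon momentum magnitude is p = h/λ.

Initial momentum:
p₀ = h/λ = 6.6261e-34/9.5300e-11 = 6.9529e-24 kg·m/s

After scattering:
λ' = λ + Δλ = 95.3 + 0.4148 = 95.7148 pm
p' = h/λ' = 6.6261e-34/9.5715e-11 = 6.9227e-24 kg·m/s

Momentum is a vector; the scattered photon's direction makes angle θ = 34° with the incident direction. The magnitude of the vector change Δp⃗ = p⃗₀ − p⃗' is found from the law of cosines:
|Δp⃗|² = p₀² + p'² − 2p₀p'cos θ
|Δp⃗|² = (6.9529e-24)² + (6.9227e-24)² − 2·6.9529e-24·6.9227e-24·cos(34°)
|Δp⃗| = 4.0569e-24 kg·m/s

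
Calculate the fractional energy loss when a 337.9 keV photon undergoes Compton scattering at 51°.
0.1969 (or 19.69%)

Calculate initial and final photon energies:

Initial: E₀ = 337.9 keV → λ₀ = 3.6693 pm
Compton shift: Δλ = 0.8994 pm
Final wavelength: λ' = 4.5686 pm
Final energy: E' = 271.3809 keV

Fractional energy loss:
(E₀ - E')/E₀ = (337.9000 - 271.3809)/337.9000
= 66.5191/337.9000
= 0.1969
= 19.69%

(Intermediate values are shown rounded; full precision is carried through to the final answer.)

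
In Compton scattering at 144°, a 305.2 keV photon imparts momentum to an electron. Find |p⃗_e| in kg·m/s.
2.3117e-22 kg·m/s

The electron is initially at rest, so by conservation of momentum:
p⃗_e = p⃗₀ − p⃗'  (incident photon momentum minus scattered photon momentum)

Photon momentum magnitudes (p = h/λ = E/c):
λ₀ = hc/E₀ = 4.0624 pm → p₀ = h/λ₀ = 1.6311e-22 kg·m/s
Δλ = λ_C(1 − cos 144°) = 4.3892 pm
λ' = 8.4516 pm → p' = h/λ' = 7.8400e-23 kg·m/s

The scattered photon makes angle θ = 144° with the incident direction, so by the law of cosines:
|p⃗_e|² = p₀² + p'² − 2p₀p'cos θ
|p⃗_e|² = (1.6311e-22)² + (7.8400e-23)² − 2·1.6311e-22·7.8400e-23·cos(144°)
|p⃗_e| = 2.3117e-22 kg·m/s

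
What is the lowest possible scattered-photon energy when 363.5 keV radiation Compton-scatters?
150.0390 keV (at θ = 180°)

The scattered photon has minimum energy when its wavelength is maximum, i.e., when the Compton shift Δλ = λ_C(1 − cos θ) is maximum. This occurs at θ = 180° (backscattering), giving Δλ_max = 2λ_C = 4.8526 pm.

Initial wavelength: λ₀ = hc/E₀ = 3.4108 pm
Maximum final wavelength: λ'_max = λ₀ + 2λ_C = 3.4108 + 4.8526 = 8.2635 pm
Minimum final energy: E'_min = hc/λ'_max = 150.0390 keV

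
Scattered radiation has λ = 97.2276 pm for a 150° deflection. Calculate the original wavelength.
92.7000 pm

From λ' = λ + Δλ, we have λ = λ' - Δλ

First calculate the Compton shift:
Δλ = λ_C(1 - cos θ)
Δλ = 2.4263 × (1 - cos(150°))
Δλ = 2.4263 × 1.8660
Δλ = 4.5276 pm

Initial wavelength:
λ = λ' - Δλ
λ = 97.2276 - 4.5276
λ = 92.7000 pm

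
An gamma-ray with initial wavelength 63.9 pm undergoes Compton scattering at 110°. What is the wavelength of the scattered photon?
67.1562 pm

Using the Compton scattering formula:
λ' = λ + Δλ = λ + λ_C(1 - cos θ)

Given:
- Initial wavelength λ = 63.9 pm
- Scattering angle θ = 110°
- Compton wavelength λ_C ≈ 2.4263 pm

Calculate the shift:
Δλ = 2.4263 × (1 - cos(110°))
Δλ = 2.4263 × 1.3420
Δλ = 3.2562 pm

Final wavelength:
λ' = 63.9 + 3.2562 = 67.1562 pm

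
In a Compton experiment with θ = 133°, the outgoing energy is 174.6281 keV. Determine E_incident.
410.7001 keV

Convert final energy to wavelength (hc ≈ 1239.842 keV·pm):
λ' = hc/E' = 1239.842 / 174.6281 = 7.0999 pm

Calculate the Compton shift:
Δλ = λ_C(1 - cos(133°))
Δλ = 2.4263 × (1 - cos(133°))
Δλ = 4.0810 pm

Initial wavelength:
λ = λ' - Δλ = 7.0999 - 4.0810 = 3.0188 pm

Initial energy:
E = hc/λ = 1239.842 / 3.0188 = 410.7001 keV

(Intermediate values are shown rounded; full precision is carried through to the final answer.)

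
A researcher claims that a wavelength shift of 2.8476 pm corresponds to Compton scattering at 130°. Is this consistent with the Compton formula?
No, inconsistent

Calculate the expected shift for θ = 130°:

Δλ_expected = λ_C(1 - cos(130°))
Δλ_expected = 2.4263 × (1 - cos(130°))
Δλ_expected = 2.4263 × 1.6428
Δλ_expected = 3.9859 pm

Given shift: 2.8476 pm
Expected shift: 3.9859 pm
Difference: 1.1383 pm

The values do not match. The given shift corresponds to θ ≈ 100.0°, not 130°.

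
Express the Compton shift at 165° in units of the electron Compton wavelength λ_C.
1.9659 λ_C

The Compton shift formula is:
Δλ = λ_C(1 - cos θ)

Dividing both sides by λ_C:
Δλ/λ_C = 1 - cos θ

For θ = 165°:
Δλ/λ_C = 1 - cos(165°)
Δλ/λ_C = 1 - -0.9659
Δλ/λ_C = 1.9659

This means the shift is 1.9659 × λ_C = 4.7699 pm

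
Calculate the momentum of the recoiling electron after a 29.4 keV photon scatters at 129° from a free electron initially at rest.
2.7154e-23 kg·m/s

The electron is initially at rest, so by conservation of momentum:
p⃗_e = p⃗₀ − p⃗'  (incident photon momentum minus scattered photon momentum)

Photon momentum magnitudes (p = h/λ = E/c):
λ₀ = hc/E₀ = 42.1715 pm → p₀ = h/λ₀ = 1.5712e-23 kg·m/s
Δλ = λ_C(1 − cos 129°) = 3.9532 pm
λ' = 46.1247 pm → p' = h/λ' = 1.4366e-23 kg·m/s

The scattered photon makes angle θ = 129° with the incident direction, so by the law of cosines:
|p⃗_e|² = p₀² + p'² − 2p₀p'cos θ
|p⃗_e|² = (1.5712e-23)² + (1.4366e-23)² − 2·1.5712e-23·1.4366e-23·cos(129°)
|p⃗_e| = 2.7154e-23 kg·m/s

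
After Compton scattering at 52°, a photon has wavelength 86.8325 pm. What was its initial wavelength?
85.9000 pm

From λ' = λ + Δλ, we have λ = λ' - Δλ

First calculate the Compton shift:
Δλ = λ_C(1 - cos θ)
Δλ = 2.4263 × (1 - cos(52°))
Δλ = 2.4263 × 0.3843
Δλ = 0.9325 pm

Initial wavelength:
λ = λ' - Δλ
λ = 86.8325 - 0.9325
λ = 85.9000 pm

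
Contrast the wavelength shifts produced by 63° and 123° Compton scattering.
123° produces the larger shift by a factor of 2.829

Calculate both shifts using Δλ = λ_C(1 - cos θ):

For θ₁ = 63°:
Δλ₁ = 2.4263 × (1 - cos(63°))
Δλ₁ = 2.4263 × 0.5460
Δλ₁ = 1.3248 pm

For θ₂ = 123°:
Δλ₂ = 2.4263 × (1 - cos(123°))
Δλ₂ = 2.4263 × 1.5446
Δλ₂ = 3.7478 pm

The 123° angle produces the larger shift.
Ratio: 3.7478/1.3248 = 2.829

(Intermediate values are shown rounded; full precision is carried through to the final answer.)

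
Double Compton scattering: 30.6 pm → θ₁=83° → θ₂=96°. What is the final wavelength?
35.4105 pm

Apply Compton shift twice:

First scattering at θ₁ = 83°:
Δλ₁ = λ_C(1 - cos(83°))
Δλ₁ = 2.4263 × 0.8781
Δλ₁ = 2.1306 pm

After first scattering:
λ₁ = 30.6 + 2.1306 = 32.7306 pm

Second scattering at θ₂ = 96°:
Δλ₂ = λ_C(1 - cos(96°))
Δλ₂ = 2.4263 × 1.1045
Δλ₂ = 2.6799 pm

Final wavelength:
λ₂ = 32.7306 + 2.6799 = 35.4105 pm

Total shift: Δλ_total = 2.1306 + 2.6799 = 4.8105 pm

(Intermediate values are shown rounded; full precision is carried through to the final answer.)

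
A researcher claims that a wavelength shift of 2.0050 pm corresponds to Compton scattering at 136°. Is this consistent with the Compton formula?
No, inconsistent

Calculate the expected shift for θ = 136°:

Δλ_expected = λ_C(1 - cos(136°))
Δλ_expected = 2.4263 × (1 - cos(136°))
Δλ_expected = 2.4263 × 1.7193
Δλ_expected = 4.1717 pm

Given shift: 2.0050 pm
Expected shift: 4.1717 pm
Difference: 2.1667 pm

The values do not match. The given shift corresponds to θ ≈ 80.0°, not 136°.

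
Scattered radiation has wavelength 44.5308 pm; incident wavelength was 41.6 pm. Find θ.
102.00°

First find the wavelength shift:
Δλ = λ' - λ = 44.5308 - 41.6 = 2.9308 pm

Using Δλ = λ_C(1 - cos θ), with λ_C = h/(m_e·c) ≈ 2.42631024 pm:
cos θ = 1 - Δλ/λ_C
cos θ = 1 - 2.9308/2.42631024
cos θ = -0.207925

θ = arccos(-0.207925)
θ = 102.00°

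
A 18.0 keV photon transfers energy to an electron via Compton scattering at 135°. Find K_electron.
1.0210 keV

By energy conservation: K_e = E_initial - E_final

First find the scattered photon energy:
Initial wavelength: λ = hc/E = 68.8801 pm
Compton shift: Δλ = λ_C(1 - cos(135°)) = 4.1420 pm
Final wavelength: λ' = 68.8801 + 4.1420 = 73.0221 pm
Final photon energy: E' = hc/λ' = 16.9790 keV

Electron kinetic energy:
K_e = E - E' = 18.0000 - 16.9790 = 1.0210 keV

(Intermediate values are shown rounded; full precision is carried through to the final answer.)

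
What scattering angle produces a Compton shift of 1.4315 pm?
65.79°

From the Compton formula Δλ = λ_C(1 - cos θ), we can solve for θ:

cos θ = 1 - Δλ/λ_C

Given:
- Δλ = 1.4315 pm
- λ_C = h/(m_e·c) ≈ 2.42631024 pm

cos θ = 1 - 1.4315/2.42631024
cos θ = 1 - 0.589991
cos θ = 0.410009

θ = arccos(0.410009)
θ = 65.79°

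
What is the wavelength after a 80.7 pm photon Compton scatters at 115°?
84.1517 pm

Using the Compton scattering formula:
λ' = λ + Δλ = λ + λ_C(1 - cos θ)

Given:
- Initial wavelength λ = 80.7 pm
- Scattering angle θ = 115°
- Compton wavelength λ_C ≈ 2.4263 pm

Calculate the shift:
Δλ = 2.4263 × (1 - cos(115°))
Δλ = 2.4263 × 1.4226
Δλ = 3.4517 pm

Final wavelength:
λ' = 80.7 + 3.4517 = 84.1517 pm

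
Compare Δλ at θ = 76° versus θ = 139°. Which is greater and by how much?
139° produces the larger shift by a factor of 2.315

Calculate both shifts using Δλ = λ_C(1 - cos θ):

For θ₁ = 76°:
Δλ₁ = 2.4263 × (1 - cos(76°))
Δλ₁ = 2.4263 × 0.7581
Δλ₁ = 1.8393 pm

For θ₂ = 139°:
Δλ₂ = 2.4263 × (1 - cos(139°))
Δλ₂ = 2.4263 × 1.7547
Δλ₂ = 4.2575 pm

The 139° angle produces the larger shift.
Ratio: 4.2575/1.8393 = 2.315

(Intermediate values are shown rounded; full precision is carried through to the final answer.)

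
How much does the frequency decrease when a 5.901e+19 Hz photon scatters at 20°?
1.652e+18 Hz (decrease)

Convert frequency to wavelength (c = 299792458 m/s):
λ₀ = c/f₀ = 299792458/5.901e+19 = 5.0803670e-12 m = 5.0804 pm

Calculate Compton shift:
Δλ = λ_C(1 - cos(20°)) = 0.1463 pm

Final wavelength:
λ' = λ₀ + Δλ = 5.0804 + 0.1463 = 5.2267 pm

Final frequency:
f' = c/λ' = 299792458/5.2266914e-12 = 5.7357979e+19 Hz

Frequency shift (decrease):
Δf = f₀ - f' = 5.901e+19 - 5.7357979e+19 = 1.652e+18 Hz

(Intermediate values are shown rounded; full precision is carried through to the final answer.)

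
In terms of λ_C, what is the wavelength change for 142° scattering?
1.7880 λ_C

The Compton shift formula is:
Δλ = λ_C(1 - cos θ)

Dividing both sides by λ_C:
Δλ/λ_C = 1 - cos θ

For θ = 142°:
Δλ/λ_C = 1 - cos(142°)
Δλ/λ_C = 1 - -0.7880
Δλ/λ_C = 1.7880

This means the shift is 1.7880 × λ_C = 4.3383 pm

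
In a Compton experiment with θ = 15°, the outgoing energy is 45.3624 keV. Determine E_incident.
45.5000 keV

Convert final energy to wavelength (hc ≈ 1239.842 keV·pm):
λ' = hc/E' = 1239.842 / 45.3624 = 27.3319 pm

Calculate the Compton shift:
Δλ = λ_C(1 - cos(15°))
Δλ = 2.4263 × (1 - cos(15°))
Δλ = 0.0827 pm

Initial wavelength:
λ = λ' - Δλ = 27.3319 - 0.0827 = 27.2493 pm

Initial energy:
E = hc/λ = 1239.842 / 27.2493 = 45.5000 keV

(Intermediate values are shown rounded; full precision is carried through to the final answer.)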